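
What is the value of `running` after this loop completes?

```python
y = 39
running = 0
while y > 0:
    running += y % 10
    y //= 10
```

Sum digits of 39
`running` takes the values: 0 → 9 → 12

Answer: 12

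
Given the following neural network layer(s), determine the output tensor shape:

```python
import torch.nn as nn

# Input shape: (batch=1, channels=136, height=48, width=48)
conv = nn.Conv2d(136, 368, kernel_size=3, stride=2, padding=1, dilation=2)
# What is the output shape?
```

Input: (1, 136, 48, 48) -> Output: (1, 368, 23, 23)

Answer: (1, 368, 23, 23)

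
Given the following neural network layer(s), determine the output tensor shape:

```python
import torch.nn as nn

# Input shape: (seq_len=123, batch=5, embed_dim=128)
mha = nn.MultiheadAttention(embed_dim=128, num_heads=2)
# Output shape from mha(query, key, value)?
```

Input: (123, 5, 128) -> Output: (123, 5, 128)

Answer: (123, 5, 128)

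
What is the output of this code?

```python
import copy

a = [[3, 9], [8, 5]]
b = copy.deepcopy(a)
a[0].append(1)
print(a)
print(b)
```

Key concept: deep copy is fully independent.
Step by step:
`a = [[3, 9], [8, 5]]` → a = [[3, 9], [8, 5]]
`b = copy.deepcopy(a)` → b = [[3, 9], [8, 5]]
`a[0].append(1)` → a = [[3, 9, 1], [8, 5]]
`print(a)` → prints [[3, 9, 1], [8, 5]]
`print(b)` → prints [[3, 9], [8, 5]]

Answer:
[[3, 9, 1], [8, 5]]
[[3, 9], [8, 5]]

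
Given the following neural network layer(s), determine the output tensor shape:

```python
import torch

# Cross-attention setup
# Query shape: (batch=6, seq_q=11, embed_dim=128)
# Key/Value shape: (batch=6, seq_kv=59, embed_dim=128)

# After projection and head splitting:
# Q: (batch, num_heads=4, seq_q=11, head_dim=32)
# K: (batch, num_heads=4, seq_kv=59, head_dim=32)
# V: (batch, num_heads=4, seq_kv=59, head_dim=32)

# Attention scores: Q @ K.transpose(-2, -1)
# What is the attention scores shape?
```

Input: (6, 11, 128) -> Output: (6, 4, 11, 59)

Answer: (6, 4, 11, 59)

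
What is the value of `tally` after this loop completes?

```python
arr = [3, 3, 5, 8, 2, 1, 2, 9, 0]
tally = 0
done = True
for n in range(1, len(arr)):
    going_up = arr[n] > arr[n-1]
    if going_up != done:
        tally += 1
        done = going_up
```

Count direction changes in [3, 3, 5, 8, 2, 1, 2, 9, 0]
`tally` takes the values: 0 → 1 → 2 → 3 → 4 → 5

Answer: 5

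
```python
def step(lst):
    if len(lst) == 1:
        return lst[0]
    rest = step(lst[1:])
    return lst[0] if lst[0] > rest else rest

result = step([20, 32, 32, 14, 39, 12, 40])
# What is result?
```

Recursive max over [20, 32, 32, 14, 39, 12, 40] = 40

Answer: 40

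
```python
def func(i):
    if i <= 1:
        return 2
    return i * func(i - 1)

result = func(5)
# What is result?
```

func(5) = 5 * 4 * 3 * 2 * 2 = 240

Answer: 240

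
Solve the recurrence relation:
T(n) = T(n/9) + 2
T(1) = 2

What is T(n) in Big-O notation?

Each step divides n by 9 and adds 2. After log_9(n) steps we reach T(1)=2. So T(n) = 2·log_9(n) + 2 = O(log n).

Answer: O(log n)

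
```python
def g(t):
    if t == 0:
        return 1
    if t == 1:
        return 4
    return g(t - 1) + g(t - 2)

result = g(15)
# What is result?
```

Build up from base cases: g(0)=1, g(1)=4, g(2)=5, g(3)=9, g(4)=14, g(5)=23, g(6)=37, ..., g(15)=2817

Answer: 2817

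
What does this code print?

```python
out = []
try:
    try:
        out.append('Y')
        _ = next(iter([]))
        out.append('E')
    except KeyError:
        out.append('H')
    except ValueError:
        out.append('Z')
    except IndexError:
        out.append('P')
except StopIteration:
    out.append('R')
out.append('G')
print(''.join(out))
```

Execution trace: 'Y' (try body) → 'R' (outer except StopIteration) → 'G' (after the try/except). Output: YRG

Answer: YRG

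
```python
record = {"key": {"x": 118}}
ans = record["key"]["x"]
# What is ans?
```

Trace:
`record = {"key": {"x": 118}}` → record = {'key': {'x': 118}}
`ans = record["key"]["x"]` → ans = 118
So ans = 118

Answer: 118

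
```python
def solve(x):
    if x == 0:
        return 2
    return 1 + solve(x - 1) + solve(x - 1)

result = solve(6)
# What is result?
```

solve(x) = 1 + 2·solve(x-1), solve(0)=2. Closed form: (2+1)·2^6 - 1 = 191.

Answer: 191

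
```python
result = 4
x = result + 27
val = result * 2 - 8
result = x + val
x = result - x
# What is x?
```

Trace:
`result = 4` → result = 4
`x = result + 27` → x = 31
`val = result * 2 - 8` → val = 0
`result = x + val` → result = 31
`x = result - x` → x = 0
So x = 0

Answer: 0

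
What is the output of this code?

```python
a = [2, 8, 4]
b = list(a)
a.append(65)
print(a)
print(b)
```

Key concept: list() constructor creates copy.
Step by step:
`a = [2, 8, 4]` → a = [2, 8, 4]
`b = list(a)` → b = [2, 8, 4]
`a.append(65)` → a = [2, 8, 4, 65]
`print(a)` → prints [2, 8, 4, 65]
`print(b)` → prints [2, 8, 4]

Answer:
[2, 8, 4, 65]
[2, 8, 4]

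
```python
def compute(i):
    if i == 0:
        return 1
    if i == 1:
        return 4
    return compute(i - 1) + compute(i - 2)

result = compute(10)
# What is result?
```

Build up from base cases: compute(0)=1, compute(1)=4, compute(2)=5, compute(3)=9, compute(4)=14, compute(5)=23, compute(6)=37, ..., compute(10)=254

Answer: 254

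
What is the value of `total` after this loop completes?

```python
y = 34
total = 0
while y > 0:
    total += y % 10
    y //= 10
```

Sum digits of 34
`total` takes the values: 0 → 4 → 7

Answer: 7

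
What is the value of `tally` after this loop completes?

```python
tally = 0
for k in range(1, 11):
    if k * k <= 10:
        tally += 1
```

Count numbers where k² ≤ 10
`tally` takes the values: 0 → 1 → 2 → 3

Answer: 3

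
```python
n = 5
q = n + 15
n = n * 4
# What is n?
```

Trace:
`n = 5` → n = 5
`q = n + 15` → q = 20
`n = n * 4` → n = 20
So n = 20

Answer: 20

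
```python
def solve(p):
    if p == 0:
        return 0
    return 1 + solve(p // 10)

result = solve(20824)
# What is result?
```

Count of digits of 20824: 5

Answer: 5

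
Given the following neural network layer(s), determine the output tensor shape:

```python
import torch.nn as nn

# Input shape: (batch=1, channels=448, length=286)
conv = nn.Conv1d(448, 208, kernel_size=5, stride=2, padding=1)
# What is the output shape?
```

Input: (1, 448, 286) -> Output: (1, 208, 142)

Answer: (1, 208, 142)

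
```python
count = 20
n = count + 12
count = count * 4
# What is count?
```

Trace:
`count = 20` → count = 20
`n = count + 12` → n = 32
`count = count * 4` → count = 80
So count = 80

Answer: 80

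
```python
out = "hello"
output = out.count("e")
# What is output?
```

Trace:
`out = "hello"` → out = 'hello'
`output = out.count("e")` → output = 1
So output = 1

Answer: 1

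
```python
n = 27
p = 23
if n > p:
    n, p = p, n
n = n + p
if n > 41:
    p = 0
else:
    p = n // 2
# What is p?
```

Trace:
`n = 27` → n = 27
`p = 23` → p = 23
`if n > p: ...` → n > p is True → n = 23; p = 27
`n = n + p` → n = 50
`if n > 41: ...` → n > 41 is True → p = 0
So p = 0

Answer: 0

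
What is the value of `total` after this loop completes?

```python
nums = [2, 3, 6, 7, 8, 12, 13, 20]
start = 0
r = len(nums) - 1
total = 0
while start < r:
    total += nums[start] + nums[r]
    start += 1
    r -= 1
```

Sum of pairs from ends
`total` takes the values: 0 → 22 → 38 → 56 → 71

Answer: 71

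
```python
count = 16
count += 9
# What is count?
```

Trace:
`count = 16` → count = 16
`count += 9` → count = 25
So count = 25

Answer: 25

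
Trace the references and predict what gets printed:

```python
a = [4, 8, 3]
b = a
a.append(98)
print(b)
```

Key concept: basic list aliasing.
Step by step:
`a = [4, 8, 3]` → a = [4, 8, 3]
`b = a` → b = [4, 8, 3] (same object as a)
`a.append(98)` → a = [4, 8, 3, 98] (same object as b); b = [4, 8, 3, 98] (same object as a)
`print(b)` → prints [4, 8, 3, 98]

Answer: [4, 8, 3, 98]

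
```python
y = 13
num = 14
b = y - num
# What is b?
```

Trace:
`y = 13` → y = 13
`num = 14` → num = 14
`b = y - num` → b = -1
So b = -1

Answer: -1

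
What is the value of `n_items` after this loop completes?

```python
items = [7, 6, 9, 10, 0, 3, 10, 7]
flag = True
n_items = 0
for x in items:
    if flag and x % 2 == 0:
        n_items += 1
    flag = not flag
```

Count even values at even positions
`n_items` takes the values: 0 → 1 → 2

Answer: 2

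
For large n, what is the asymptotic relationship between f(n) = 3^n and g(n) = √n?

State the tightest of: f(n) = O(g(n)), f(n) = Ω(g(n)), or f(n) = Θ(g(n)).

3^n vs √n: f(n) = Ω(g(n)) but not O(g(n)) — 3^n grows strictly faster than √n.

Answer: f(n) = Ω(g(n)) but not O(g(n)) — 3^n grows strictly faster than √n.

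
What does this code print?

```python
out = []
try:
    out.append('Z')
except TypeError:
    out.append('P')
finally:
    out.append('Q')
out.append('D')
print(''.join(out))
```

Execution trace: 'Z' (try body, no exception) → 'Q' (finally) → 'D' (after the try/except). Output: ZQD

Answer: ZQD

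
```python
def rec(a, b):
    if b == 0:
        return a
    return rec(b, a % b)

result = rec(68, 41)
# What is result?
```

rec(68, 41) -> rec(41, 27) -> rec(27, 14) -> rec(14, 13) -> rec(13, 1) -> rec(1, 0) -> 1

Answer: 1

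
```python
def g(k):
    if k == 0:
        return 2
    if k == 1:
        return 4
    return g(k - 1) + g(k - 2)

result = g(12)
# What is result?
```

Build up from base cases: g(0)=2, g(1)=4, g(2)=6, g(3)=10, g(4)=16, g(5)=26, g(6)=42, ..., g(12)=754

Answer: 754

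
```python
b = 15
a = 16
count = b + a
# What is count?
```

Trace:
`b = 15` → b = 15
`a = 16` → a = 16
`count = b + a` → count = 31
So count = 31

Answer: 31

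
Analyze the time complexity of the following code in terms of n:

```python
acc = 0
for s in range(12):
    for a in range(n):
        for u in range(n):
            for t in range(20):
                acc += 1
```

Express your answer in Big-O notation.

Each loop level contributes: 1 × n × n × 1. Multiplying the contributions gives O(n^2).

Answer: O(n^2)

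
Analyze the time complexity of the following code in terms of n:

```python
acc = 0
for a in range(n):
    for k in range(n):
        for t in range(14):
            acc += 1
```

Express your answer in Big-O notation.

Each loop level contributes: n × n × 1. Multiplying the contributions gives O(n^2).

Answer: O(n^2)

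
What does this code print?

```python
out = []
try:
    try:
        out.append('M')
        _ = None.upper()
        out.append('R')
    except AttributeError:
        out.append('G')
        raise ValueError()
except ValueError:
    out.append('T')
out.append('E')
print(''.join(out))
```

Execution trace: 'M' (inner try body) → 'G' (inner except AttributeError) → 'T' (outer except ValueError) → 'E' (after the try/except). Output: MGTE

Answer: MGTE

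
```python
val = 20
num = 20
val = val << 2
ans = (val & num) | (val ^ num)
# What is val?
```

Trace:
`val = 20` → val = 20
`num = 20` → num = 20
`val = val << 2` → val = 80
`ans = (val & num) | (val ^ num)` → ans = 84
So val = 80

Answer: 80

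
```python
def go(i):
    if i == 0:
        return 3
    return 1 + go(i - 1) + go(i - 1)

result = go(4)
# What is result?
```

go(i) = 1 + 2·go(i-1), go(0)=3. Closed form: (3+1)·2^4 - 1 = 63.

Answer: 63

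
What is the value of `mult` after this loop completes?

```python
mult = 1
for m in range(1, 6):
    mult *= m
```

5! = 120
`mult` takes the values: 1 → 2 → 6 → 24 → 120

Answer: 120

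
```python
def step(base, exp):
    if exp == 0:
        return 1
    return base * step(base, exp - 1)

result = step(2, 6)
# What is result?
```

step(2, 6) = 2 * 2 * 2 * 2 * 2 * 2 = 64

Answer: 64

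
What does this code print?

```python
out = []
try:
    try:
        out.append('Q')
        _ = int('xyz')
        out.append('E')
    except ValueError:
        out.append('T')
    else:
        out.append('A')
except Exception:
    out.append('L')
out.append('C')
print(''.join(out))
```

Execution trace: 'Q' (inner try body) → 'T' (inner except ValueError) → 'C' (after the try/except). Output: QTC

Answer: QTC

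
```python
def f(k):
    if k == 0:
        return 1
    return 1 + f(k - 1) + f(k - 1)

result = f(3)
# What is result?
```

f(k) = 1 + 2·f(k-1), f(0)=1. Closed form: (1+1)·2^3 - 1 = 15.

Answer: 15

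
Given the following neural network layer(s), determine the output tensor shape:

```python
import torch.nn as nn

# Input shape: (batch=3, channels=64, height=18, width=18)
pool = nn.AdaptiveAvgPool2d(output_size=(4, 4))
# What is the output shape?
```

Input: (3, 64, 18, 18) -> Output: (3, 64, 4, 4)

Answer: (3, 64, 4, 4)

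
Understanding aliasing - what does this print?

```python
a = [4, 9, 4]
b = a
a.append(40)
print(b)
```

Key concept: basic list aliasing.
Step by step:
`a = [4, 9, 4]` → a = [4, 9, 4]
`b = a` → b = [4, 9, 4] (same object as a)
`a.append(40)` → a = [4, 9, 4, 40] (same object as b); b = [4, 9, 4, 40] (same object as a)
`print(b)` → prints [4, 9, 4, 40]

Answer: [4, 9, 4, 40]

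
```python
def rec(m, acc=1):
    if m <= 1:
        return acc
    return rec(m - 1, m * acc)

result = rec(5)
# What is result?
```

Accumulator trace (n, acc): (5, 1) -> (4, 5) -> (3, 20) -> (2, 60) -> (1, 120) -> return 120

Answer: 120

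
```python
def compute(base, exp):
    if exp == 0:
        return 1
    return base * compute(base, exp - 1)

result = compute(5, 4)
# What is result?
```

compute(5, 4) = 5 * 5 * 5 * 5 = 625

Answer: 625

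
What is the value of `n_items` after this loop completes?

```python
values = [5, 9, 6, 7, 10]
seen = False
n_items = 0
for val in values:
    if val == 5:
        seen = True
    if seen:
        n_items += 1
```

Count elements after first 5 in [5, 9, 6, 7, 10]
`n_items` takes the values: 0 → 1 → 2 → 3 → 4 → 5

Answer: 5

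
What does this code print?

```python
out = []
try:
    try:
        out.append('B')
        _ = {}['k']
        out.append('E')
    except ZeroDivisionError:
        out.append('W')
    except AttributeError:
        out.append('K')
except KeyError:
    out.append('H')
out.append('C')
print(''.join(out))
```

Execution trace: 'B' (inner try body) → 'H' (outer except KeyError) → 'C' (after the try/except). Output: BHC

Answer: BHC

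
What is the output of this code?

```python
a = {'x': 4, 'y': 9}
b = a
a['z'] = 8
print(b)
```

Key concept: dict aliasing.
Step by step:
`a = {'x': 4, 'y': 9}` → a = {'x': 4, 'y': 9}
`b = a` → b = {'x': 4, 'y': 9} (same object as a)
`a['z'] = 8` → a = {'x': 4, 'y': 9, 'z': 8} (same object as b); b = {'x': 4, 'y': 9, 'z': 8} (same object as a)
`print(b)` → prints {'x': 4, 'y': 9, 'z': 8}

Answer: {'x': 4, 'y': 9, 'z': 8}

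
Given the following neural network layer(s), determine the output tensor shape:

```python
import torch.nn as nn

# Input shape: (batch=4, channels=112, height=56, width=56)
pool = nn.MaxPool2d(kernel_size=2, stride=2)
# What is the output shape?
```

Input: (4, 112, 56, 56) -> Output: (4, 112, 28, 28)

Answer: (4, 112, 28, 28)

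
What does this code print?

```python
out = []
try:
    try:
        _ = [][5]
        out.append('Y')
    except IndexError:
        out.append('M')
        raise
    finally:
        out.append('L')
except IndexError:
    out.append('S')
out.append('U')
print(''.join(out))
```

Execution trace: 'M' (inner except IndexError) → 'L' (inner finally) → 'S' (outer except IndexError) → 'U' (after the try/except). Output: MLSU

Answer: MLSU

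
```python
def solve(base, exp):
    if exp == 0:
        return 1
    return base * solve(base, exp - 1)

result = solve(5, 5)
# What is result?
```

solve(5, 5) = 5 * 5 * 5 * 5 * 5 = 3125

Answer: 3125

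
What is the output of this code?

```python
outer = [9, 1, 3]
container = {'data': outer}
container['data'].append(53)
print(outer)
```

Key concept: dict holds reference to list.
Step by step:
`outer = [9, 1, 3]` → outer = [9, 1, 3]
`container = {'data': outer}` → container = {'data': [9, 1, 3]}
`container['data'].append(53)` → outer = [9, 1, 3, 53]; container = {'data': [9, 1, 3, 53]}
`print(outer)` → prints [9, 1, 3, 53]

Answer: [9, 1, 3, 53]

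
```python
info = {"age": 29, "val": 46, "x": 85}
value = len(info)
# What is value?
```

Trace:
`info = {"age": 29, "val": 46, "x": 85}` → info = {'age': 29, 'val': 46, 'x': 85}
`value = len(info)` → value = 3
So value = 3

Answer: 3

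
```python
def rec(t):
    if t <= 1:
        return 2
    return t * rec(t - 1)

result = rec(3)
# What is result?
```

rec(3) = 3 * 2 * 2 = 12

Answer: 12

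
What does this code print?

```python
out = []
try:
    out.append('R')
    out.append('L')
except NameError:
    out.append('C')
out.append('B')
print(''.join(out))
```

Execution trace: 'R' (try body) → 'L' (try body, no exception) → 'B' (after the try/except). Output: RLB

Answer: RLB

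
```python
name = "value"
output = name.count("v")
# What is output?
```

Trace:
`name = "value"` → name = 'value'
`output = name.count("v")` → output = 1
So output = 1

Answer: 1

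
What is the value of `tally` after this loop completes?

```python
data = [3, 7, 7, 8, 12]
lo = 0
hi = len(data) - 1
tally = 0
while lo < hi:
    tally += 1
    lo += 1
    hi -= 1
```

Iterations until pointers meet (list length 5)
`tally` takes the values: 0 → 1 → 2

Answer: 2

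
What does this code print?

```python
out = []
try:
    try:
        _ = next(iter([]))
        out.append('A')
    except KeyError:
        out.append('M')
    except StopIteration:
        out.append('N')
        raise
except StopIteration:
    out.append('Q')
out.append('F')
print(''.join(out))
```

Execution trace: 'N' (inner except StopIteration) → 'Q' (outer except StopIteration) → 'F' (after the try/except). Output: NQF

Answer: NQF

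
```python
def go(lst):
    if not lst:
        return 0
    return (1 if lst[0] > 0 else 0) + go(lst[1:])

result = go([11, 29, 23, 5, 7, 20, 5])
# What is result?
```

Count of positive elements in [11, 29, 23, 5, 7, 20, 5] = 7

Answer: 7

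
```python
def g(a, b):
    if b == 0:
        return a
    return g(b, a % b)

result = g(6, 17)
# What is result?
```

g(6, 17) -> g(17, 6) -> g(6, 5) -> g(5, 1) -> g(1, 0) -> 1

Answer: 1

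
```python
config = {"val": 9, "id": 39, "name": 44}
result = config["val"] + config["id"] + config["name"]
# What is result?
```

Trace:
`config = {"val": 9, "id": 39, "name": 44}` → config = {'val': 9, 'id': 39, 'name': 44}
`result = config["val"] + config["id"] + config["name"]` → result = 92
So result = 92

Answer: 92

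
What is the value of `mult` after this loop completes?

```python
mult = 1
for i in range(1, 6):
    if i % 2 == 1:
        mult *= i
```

Product of odd numbers 1 to 5
`mult` takes the values: 1 → 3 → 15

Answer: 15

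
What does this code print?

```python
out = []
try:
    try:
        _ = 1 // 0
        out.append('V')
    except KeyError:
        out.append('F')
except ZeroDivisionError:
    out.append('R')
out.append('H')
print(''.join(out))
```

Execution trace: 'R' (outer except ZeroDivisionError) → 'H' (after the try/except). Output: RH

Answer: RH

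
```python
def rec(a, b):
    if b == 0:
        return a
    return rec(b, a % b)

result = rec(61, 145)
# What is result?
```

rec(61, 145) -> rec(145, 61) -> rec(61, 23) -> rec(23, 15) -> rec(15, 8) -> rec(8, 7) -> rec(7, 1) -> rec(1, 0) -> 1

Answer: 1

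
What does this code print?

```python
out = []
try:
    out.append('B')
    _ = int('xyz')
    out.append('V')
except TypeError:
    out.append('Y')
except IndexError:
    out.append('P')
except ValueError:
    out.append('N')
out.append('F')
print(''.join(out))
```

Execution trace: 'B' (try body) → 'N' (except ValueError) → 'F' (after the try/except). Output: BNF

Answer: BNF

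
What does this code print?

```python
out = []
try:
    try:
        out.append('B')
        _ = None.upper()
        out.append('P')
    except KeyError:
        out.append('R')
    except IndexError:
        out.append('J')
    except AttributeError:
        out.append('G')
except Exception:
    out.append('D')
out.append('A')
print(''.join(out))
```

Execution trace: 'B' (inner try body) → 'G' (inner except AttributeError) → 'A' (after the try/except). Output: BGA

Answer: BGA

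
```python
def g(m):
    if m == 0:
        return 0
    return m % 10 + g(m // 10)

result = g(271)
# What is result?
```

Sum of digits of 271: 1 + 7 + 2 = 10

Answer: 10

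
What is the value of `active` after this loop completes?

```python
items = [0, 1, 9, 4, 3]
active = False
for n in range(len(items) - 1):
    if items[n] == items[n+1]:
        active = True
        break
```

Check consecutive duplicates in [0, 1, 9, 4, 3]
`active` takes the values: False

Answer: False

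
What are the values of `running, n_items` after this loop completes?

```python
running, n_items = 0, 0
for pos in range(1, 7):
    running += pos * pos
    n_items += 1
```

Sum of squares and count
`running, n_items` takes the values: (0, 0) → (1, 0) → (1, 1) → (5, 1) → (5, 2) → (14, 2) → (14, 3) → (30, 3) → (30, 4) → (55, 4) → (55, 5) → (91, 5) → (91, 6)

Answer: 91, 6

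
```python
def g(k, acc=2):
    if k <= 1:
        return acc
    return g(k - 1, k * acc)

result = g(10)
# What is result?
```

Accumulator trace (n, acc): (10, 2) -> (9, 20) -> (8, 180) -> (7, 1440) -> (6, 10080) -> (5, 60480) -> (4, 302400) -> (3, 1209600) -> (2, 3628800) -> (1, 7257600) -> return 7257600

Answer: 7257600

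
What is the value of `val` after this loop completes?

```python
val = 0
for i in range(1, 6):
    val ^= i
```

XOR of 1 to 5
`val` takes the values: 0 → 1 → 3 → 0 → 4 → 1

Answer: 1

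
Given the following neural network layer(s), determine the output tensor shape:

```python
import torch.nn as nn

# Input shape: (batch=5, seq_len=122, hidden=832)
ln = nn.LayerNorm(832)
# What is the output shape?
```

Input: (5, 122, 832) -> Output: (5, 122, 832)

Answer: (5, 122, 832)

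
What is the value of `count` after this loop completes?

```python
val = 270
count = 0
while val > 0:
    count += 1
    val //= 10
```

Count digits by repeated division by 10
`count` takes the values: 0 → 1 → 2 → 3

Answer: 3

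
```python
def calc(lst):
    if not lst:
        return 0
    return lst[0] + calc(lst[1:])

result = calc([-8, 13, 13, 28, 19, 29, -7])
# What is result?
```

(-8) + 13 + 13 + 28 + 19 + 29 + (-7) + 0 = 87

Answer: 87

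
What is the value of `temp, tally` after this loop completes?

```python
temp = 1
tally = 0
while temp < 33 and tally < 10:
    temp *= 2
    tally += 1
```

Double until >= 33 or 10 iterations
`temp, tally` takes the values: (1, 0) → (2, 0) → (2, 1) → (4, 1) → (4, 2) → (8, 2) → (8, 3) → (16, 3) → (16, 4) → (32, 4) → (32, 5) → (64, 5) → (64, 6)

Answer: 64, 6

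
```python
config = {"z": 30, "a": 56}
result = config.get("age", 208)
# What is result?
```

Trace:
`config = {"z": 30, "a": 56}` → config = {'z': 30, 'a': 56}
`result = config.get("age", 208)` → result = 208
So result = 208

Answer: 208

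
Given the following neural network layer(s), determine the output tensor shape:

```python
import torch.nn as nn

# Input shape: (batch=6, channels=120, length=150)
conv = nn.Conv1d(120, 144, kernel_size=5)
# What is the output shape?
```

Input: (6, 120, 150) -> Output: (6, 144, 146)

Answer: (6, 144, 146)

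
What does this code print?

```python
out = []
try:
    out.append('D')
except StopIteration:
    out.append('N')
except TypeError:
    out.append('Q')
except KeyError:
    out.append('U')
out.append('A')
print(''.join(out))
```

Execution trace: 'D' (try body, no exception) → 'A' (after the try/except). Output: DA

Answer: DA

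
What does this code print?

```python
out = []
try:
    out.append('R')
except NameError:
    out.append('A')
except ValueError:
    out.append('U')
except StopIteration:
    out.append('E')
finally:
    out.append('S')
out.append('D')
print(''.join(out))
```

Execution trace: 'R' (try body, no exception) → 'S' (finally) → 'D' (after the try/except). Output: RSD

Answer: RSD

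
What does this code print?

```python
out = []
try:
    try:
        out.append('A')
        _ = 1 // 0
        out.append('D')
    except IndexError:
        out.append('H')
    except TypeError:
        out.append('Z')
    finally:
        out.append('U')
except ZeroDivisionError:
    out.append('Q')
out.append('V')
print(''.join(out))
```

Execution trace: 'A' (try body) → 'U' (finally) → 'Q' (outer except ZeroDivisionError) → 'V' (after the try/except). Output: AUQV

Answer: AUQV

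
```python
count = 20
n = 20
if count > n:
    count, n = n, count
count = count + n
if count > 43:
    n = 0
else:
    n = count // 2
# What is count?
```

Trace:
`count = 20` → count = 20
`n = 20` → n = 20
`if count > n: ...` → count > n is False → no variable changes
`count = count + n` → count = 40
`if count > 43: ...` → count > 43 is False, take else branch → no variable changes
So count = 40

Answer: 40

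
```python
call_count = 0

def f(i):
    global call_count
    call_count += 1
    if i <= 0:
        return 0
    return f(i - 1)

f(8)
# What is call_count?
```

Linear recursion stepping by 1: 9 calls from i=8 down to ≤0.

Answer: 9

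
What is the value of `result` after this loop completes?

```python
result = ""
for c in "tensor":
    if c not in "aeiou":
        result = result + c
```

Remove vowels from 'tensor'
`result` takes the values: "" → "t" → "tn" → "tns" → "tnsr"

Answer: "tnsr"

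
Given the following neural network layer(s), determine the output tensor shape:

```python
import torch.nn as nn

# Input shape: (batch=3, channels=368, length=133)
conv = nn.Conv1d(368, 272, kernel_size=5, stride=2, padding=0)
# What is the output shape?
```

Input: (3, 368, 133) -> Output: (3, 272, 65)

Answer: (3, 272, 65)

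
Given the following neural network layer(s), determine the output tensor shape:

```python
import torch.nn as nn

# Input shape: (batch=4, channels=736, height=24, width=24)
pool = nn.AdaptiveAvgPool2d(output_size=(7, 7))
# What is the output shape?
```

Input: (4, 736, 24, 24) -> Output: (4, 736, 7, 7)

Answer: (4, 736, 7, 7)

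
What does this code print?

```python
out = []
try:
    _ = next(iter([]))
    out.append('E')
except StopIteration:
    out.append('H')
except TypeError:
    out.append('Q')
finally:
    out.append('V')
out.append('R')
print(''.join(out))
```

Execution trace: 'H' (except StopIteration) → 'V' (finally) → 'R' (after the try/except). Output: HVR

Answer: HVR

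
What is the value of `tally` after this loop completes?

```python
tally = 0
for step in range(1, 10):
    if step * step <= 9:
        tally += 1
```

Count numbers where step² ≤ 9
`tally` takes the values: 0 → 1 → 2 → 3

Answer: 3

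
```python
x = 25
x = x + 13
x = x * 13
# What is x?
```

Trace:
`x = 25` → x = 25
`x = x + 13` → x = 38
`x = x * 13` → x = 494
So x = 494

Answer: 494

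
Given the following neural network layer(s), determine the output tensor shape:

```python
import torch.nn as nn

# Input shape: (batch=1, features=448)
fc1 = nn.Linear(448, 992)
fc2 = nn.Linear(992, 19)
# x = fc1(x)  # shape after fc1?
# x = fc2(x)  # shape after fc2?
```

Input: (1, 448) -> after fc1: (1, 992) -> Output: (1, 19)

Answer: (1, 19)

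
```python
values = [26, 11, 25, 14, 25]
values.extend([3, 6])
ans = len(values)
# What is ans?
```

Trace:
`values = [26, 11, 25, 14, 25]` → values = [26, 11, 25, 14, 25]
`values.extend([3, 6])` → values = [26, 11, 25, 14, 25, 3, 6]
`ans = len(values)` → ans = 7
So ans = 7

Answer: 7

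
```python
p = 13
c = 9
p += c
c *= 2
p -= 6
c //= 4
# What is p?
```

Trace:
`p = 13` → p = 13
`c = 9` → c = 9
`p += c` → p = 22
`c *= 2` → c = 18
`p -= 6` → p = 16
`c //= 4` → c = 4
So p = 16

Answer: 16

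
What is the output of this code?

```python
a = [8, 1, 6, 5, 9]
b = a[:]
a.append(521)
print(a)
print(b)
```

Key concept: slice [:] creates copy.
Step by step:
`a = [8, 1, 6, 5, 9]` → a = [8, 1, 6, 5, 9]
`b = a[:]` → b = [8, 1, 6, 5, 9]
`a.append(521)` → a = [8, 1, 6, 5, 9, 521]
`print(a)` → prints [8, 1, 6, 5, 9, 521]
`print(b)` → prints [8, 1, 6, 5, 9]

Answer:
[8, 1, 6, 5, 9, 521]
[8, 1, 6, 5, 9]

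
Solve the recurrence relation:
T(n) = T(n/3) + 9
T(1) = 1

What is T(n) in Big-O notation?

Each step divides n by 3 and adds 9. After log_3(n) steps we reach T(1)=1. So T(n) = 9·log_3(n) + 1 = O(log n).

Answer: O(log n)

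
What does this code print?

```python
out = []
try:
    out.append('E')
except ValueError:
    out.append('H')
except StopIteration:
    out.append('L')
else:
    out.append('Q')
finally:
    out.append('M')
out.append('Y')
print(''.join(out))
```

Execution trace: 'E' (try body, no exception) → 'Q' (else) → 'M' (finally) → 'Y' (after the try/except). Output: EQMY

Answer: EQMY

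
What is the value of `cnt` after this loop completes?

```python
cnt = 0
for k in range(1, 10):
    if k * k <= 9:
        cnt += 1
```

Count numbers where k² ≤ 9
`cnt` takes the values: 0 → 1 → 2 → 3

Answer: 3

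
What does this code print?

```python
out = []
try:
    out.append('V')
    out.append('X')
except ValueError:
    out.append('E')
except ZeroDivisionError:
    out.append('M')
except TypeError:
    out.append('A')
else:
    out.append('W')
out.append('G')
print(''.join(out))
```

Execution trace: 'V' (try body) → 'X' (try body, no exception) → 'W' (else) → 'G' (after the try/except). Output: VXWG

Answer: VXWG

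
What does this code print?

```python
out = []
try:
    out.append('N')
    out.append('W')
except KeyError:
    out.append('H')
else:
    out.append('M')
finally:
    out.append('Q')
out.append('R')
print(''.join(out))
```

Execution trace: 'N' (try body) → 'W' (try body, no exception) → 'M' (else) → 'Q' (finally) → 'R' (after the try/except). Output: NWMQR

Answer: NWMQR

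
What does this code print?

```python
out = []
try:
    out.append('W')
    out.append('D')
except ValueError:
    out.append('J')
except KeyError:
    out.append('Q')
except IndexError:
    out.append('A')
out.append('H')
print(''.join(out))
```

Execution trace: 'W' (try body) → 'D' (try body, no exception) → 'H' (after the try/except). Output: WDH

Answer: WDH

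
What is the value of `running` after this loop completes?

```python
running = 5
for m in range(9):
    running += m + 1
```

Start at 5, add 1 to 9 = 50
`running` takes the values: 5 → 6 → 8 → 11 → 15 → 20 → 26 → 33 → 41 → 50

Answer: 50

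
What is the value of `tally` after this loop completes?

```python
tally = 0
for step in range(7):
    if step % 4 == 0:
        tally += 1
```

Count numbers divisible by 4 in range(7)
`tally` takes the values: 0 → 1 → 2

Answer: 2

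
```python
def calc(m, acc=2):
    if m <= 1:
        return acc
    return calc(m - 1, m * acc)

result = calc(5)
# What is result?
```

Accumulator trace (n, acc): (5, 2) -> (4, 10) -> (3, 40) -> (2, 120) -> (1, 240) -> return 240

Answer: 240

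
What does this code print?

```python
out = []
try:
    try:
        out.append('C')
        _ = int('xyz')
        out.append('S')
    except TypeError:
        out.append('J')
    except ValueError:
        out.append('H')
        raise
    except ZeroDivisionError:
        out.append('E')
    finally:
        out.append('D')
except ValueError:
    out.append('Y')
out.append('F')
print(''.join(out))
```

Execution trace: 'C' (inner try body) → 'H' (inner except ValueError) → 'D' (inner finally) → 'Y' (outer except ValueError) → 'F' (after the try/except). Output: CHDYF

Answer: CHDYF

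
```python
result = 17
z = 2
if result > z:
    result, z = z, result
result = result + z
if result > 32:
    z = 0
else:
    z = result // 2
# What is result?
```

Trace:
`result = 17` → result = 17
`z = 2` → z = 2
`if result > z: ...` → result > z is True → result = 2; z = 17
`result = result + z` → result = 19
`if result > 32: ...` → result > 32 is False, take else branch → z = 9
So result = 19

Answer: 19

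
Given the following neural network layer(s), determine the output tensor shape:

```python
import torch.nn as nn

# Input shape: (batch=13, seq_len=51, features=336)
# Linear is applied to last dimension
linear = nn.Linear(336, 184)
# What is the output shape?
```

Input: (13, 51, 336) -> Output: (13, 51, 184)

Answer: (13, 51, 184)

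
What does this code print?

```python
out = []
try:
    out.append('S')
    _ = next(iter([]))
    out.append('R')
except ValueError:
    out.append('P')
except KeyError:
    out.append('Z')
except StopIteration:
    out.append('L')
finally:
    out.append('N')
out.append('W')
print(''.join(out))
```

Execution trace: 'S' (try body) → 'L' (except StopIteration) → 'N' (finally) → 'W' (after the try/except). Output: SLNW

Answer: SLNW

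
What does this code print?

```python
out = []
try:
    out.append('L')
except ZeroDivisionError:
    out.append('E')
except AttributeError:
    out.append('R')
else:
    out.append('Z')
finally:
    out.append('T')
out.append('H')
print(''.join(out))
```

Execution trace: 'L' (try body, no exception) → 'Z' (else) → 'T' (finally) → 'H' (after the try/except). Output: LZTH

Answer: LZTH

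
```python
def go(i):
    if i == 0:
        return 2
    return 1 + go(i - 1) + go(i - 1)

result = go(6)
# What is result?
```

go(i) = 1 + 2·go(i-1), go(0)=2. Closed form: (2+1)·2^6 - 1 = 191.

Answer: 191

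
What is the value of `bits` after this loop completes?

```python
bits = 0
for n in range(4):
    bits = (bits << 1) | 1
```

Build 4 consecutive 1-bits: 0b1111
`bits` takes the values: 0 → 1 → 3 → 7 → 15

Answer: 15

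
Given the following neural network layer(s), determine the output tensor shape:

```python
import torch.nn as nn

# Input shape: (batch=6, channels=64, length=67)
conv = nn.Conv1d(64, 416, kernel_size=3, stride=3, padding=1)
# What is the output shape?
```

Input: (6, 64, 67) -> Output: (6, 416, 23)

Answer: (6, 416, 23)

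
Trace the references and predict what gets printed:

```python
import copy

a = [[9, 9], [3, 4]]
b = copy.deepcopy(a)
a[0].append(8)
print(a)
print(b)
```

Key concept: deep copy is fully independent.
Step by step:
`a = [[9, 9], [3, 4]]` → a = [[9, 9], [3, 4]]
`b = copy.deepcopy(a)` → b = [[9, 9], [3, 4]]
`a[0].append(8)` → a = [[9, 9, 8], [3, 4]]
`print(a)` → prints [[9, 9, 8], [3, 4]]
`print(b)` → prints [[9, 9], [3, 4]]

Answer:
[[9, 9, 8], [3, 4]]
[[9, 9], [3, 4]]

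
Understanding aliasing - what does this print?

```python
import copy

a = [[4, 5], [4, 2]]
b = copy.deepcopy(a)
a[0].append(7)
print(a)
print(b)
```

Key concept: deep copy is fully independent.
Step by step:
`a = [[4, 5], [4, 2]]` → a = [[4, 5], [4, 2]]
`b = copy.deepcopy(a)` → b = [[4, 5], [4, 2]]
`a[0].append(7)` → a = [[4, 5, 7], [4, 2]]
`print(a)` → prints [[4, 5, 7], [4, 2]]
`print(b)` → prints [[4, 5], [4, 2]]

Answer:
[[4, 5, 7], [4, 2]]
[[4, 5], [4, 2]]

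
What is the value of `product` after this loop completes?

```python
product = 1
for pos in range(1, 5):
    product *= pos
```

4! = 24
`product` takes the values: 1 → 2 → 6 → 24

Answer: 24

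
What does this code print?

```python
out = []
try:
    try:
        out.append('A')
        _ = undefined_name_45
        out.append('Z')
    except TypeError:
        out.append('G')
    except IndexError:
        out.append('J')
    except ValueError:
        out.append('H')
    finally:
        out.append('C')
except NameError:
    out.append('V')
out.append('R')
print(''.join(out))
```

Execution trace: 'A' (try body) → 'C' (finally) → 'V' (outer except NameError) → 'R' (after the try/except). Output: ACVR

Answer: ACVR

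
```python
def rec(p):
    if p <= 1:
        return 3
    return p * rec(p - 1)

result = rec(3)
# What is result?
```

rec(3) = 3 * 2 * 3 = 18

Answer: 18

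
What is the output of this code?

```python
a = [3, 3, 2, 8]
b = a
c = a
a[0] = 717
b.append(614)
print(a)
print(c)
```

Key concept: multiple aliases.
Step by step:
`a = [3, 3, 2, 8]` → a = [3, 3, 2, 8]
`b = a` → b = [3, 3, 2, 8] (same object as a)
`c = a` → c = [3, 3, 2, 8] (same object as a, b)
`a[0] = 717` → a = [717, 3, 2, 8] (same object as b, c); b = [717, 3, 2, 8] (same object as a, c); c = [717, 3, 2, 8] (same object as a, b)
`b.append(614)` → a = [717, 3, 2, 8, 614] (same object as b, c); b = [717, 3, 2, 8, 614] (same object as a, c); c = [717, 3, 2, 8, 614] (same object as a, b)
`print(a)` → prints [717, 3, 2, 8, 614]
`print(c)` → prints [717, 3, 2, 8, 614]

Answer:
[717, 3, 2, 8, 614]
[717, 3, 2, 8, 614]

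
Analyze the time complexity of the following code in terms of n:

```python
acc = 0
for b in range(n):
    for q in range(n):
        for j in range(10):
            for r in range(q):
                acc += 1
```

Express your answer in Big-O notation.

Each loop level contributes: n × n × 1 × n. Multiplying the contributions gives O(n^3).

Answer: O(n^3)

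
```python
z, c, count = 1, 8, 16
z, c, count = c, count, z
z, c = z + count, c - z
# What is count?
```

Trace:
`z, c, count = 1, 8, 16` → z = 1; c = 8; count = 16
`z, c, count = c, count, z` → z = 8; c = 16; count = 1
`z, c = z + count, c - z` → z = 9; c = 8
So count = 1

Answer: 1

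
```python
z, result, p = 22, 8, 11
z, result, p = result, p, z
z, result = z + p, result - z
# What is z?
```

Trace:
`z, result, p = 22, 8, 11` → z = 22; result = 8; p = 11
`z, result, p = result, p, z` → z = 8; result = 11; p = 22
`z, result = z + p, result - z` → z = 30; result = 3
So z = 30

Answer: 30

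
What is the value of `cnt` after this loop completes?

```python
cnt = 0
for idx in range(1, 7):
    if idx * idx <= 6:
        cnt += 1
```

Count numbers where idx² ≤ 6
`cnt` takes the values: 0 → 1 → 2

Answer: 2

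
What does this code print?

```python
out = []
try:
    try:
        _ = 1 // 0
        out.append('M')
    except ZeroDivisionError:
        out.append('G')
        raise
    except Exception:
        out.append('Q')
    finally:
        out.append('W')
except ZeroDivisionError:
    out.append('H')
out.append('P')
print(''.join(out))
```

Execution trace: 'G' (inner except ZeroDivisionError) → 'W' (inner finally) → 'H' (outer except ZeroDivisionError) → 'P' (after the try/except). Output: GWHP

Answer: GWHP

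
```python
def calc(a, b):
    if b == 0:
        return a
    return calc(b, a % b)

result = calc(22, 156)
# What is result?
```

calc(22, 156) -> calc(156, 22) -> calc(22, 2) -> calc(2, 0) -> 2

Answer: 2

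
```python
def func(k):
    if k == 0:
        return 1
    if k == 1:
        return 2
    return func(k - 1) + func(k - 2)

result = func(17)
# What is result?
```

Build up from base cases: func(0)=1, func(1)=2, func(2)=3, func(3)=5, func(4)=8, func(5)=13, func(6)=21, ..., func(17)=4181

Answer: 4181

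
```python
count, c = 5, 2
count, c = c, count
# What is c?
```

Trace:
`count, c = 5, 2` → count = 5; c = 2
`count, c = c, count` → count = 2; c = 5
So c = 5

Answer: 5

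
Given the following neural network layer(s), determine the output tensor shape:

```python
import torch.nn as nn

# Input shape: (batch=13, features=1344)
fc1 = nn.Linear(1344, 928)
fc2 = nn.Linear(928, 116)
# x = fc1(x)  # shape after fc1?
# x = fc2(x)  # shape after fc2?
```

Input: (13, 1344) -> after fc1: (13, 928) -> Output: (13, 116)

Answer: (13, 116)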